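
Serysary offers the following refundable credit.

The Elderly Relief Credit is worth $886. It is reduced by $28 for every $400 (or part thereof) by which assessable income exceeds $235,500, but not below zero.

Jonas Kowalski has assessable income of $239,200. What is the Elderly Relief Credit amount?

Elderly Relief Credit: income exceeds $235,500 by $3,700, which is 10 full-or-partial $400 increments; reduction = 10 × $28 = $280, leaving $606.

$606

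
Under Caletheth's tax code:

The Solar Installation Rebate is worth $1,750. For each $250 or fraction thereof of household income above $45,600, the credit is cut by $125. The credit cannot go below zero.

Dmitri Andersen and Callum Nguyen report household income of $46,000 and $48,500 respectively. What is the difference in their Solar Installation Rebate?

Dmitri ($46,000): Solar Installation Rebate: income exceeds $45,600 by $400, which is 2 full-or-partial $250 increments; reduction = 2 × $125 = $250, leaving $1,500.
Callum ($48,500): Solar Installation Rebate: income exceeds $45,600 by $2,900, which is 12 full-or-partial $250 increments; reduction = 12 × $125 = $1,500, leaving $250.
Difference: |$1,500 − $250| = $1,250.

$1,250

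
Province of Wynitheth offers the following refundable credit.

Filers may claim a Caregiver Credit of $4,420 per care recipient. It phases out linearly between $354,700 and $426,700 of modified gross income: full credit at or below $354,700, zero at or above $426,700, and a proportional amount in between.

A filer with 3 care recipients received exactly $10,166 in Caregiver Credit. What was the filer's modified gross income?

$371,500

Full credit = 3 × $4,420 = $13,260.
$10,166 is 10,166/13,260 of the full $13,260, so 3,094/13,260 of the $72,000 range has been used: income = $354,700 + $72,000 × 3,094/13,260 = $371,500.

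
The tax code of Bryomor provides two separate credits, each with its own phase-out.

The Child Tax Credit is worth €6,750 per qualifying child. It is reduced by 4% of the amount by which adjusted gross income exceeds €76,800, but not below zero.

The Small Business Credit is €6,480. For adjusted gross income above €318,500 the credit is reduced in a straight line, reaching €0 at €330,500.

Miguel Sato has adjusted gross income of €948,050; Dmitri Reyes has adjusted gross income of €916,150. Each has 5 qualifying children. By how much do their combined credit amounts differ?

€176

Miguel (€948,050): Child Tax Credit: base = 5 × €6,750 = €33,750. 4% of the €871,250 excess over €76,800 is €34,850 ≥ base, so the credit is €0. Small Business Credit: €948,050 is at or above €330,500, so the credit is €0. total €0 + €0 = €0
Dmitri (€916,150): Child Tax Credit: base = 5 × €6,750 = €33,750. 4% of the €839,350 excess over €76,800 is €33,574; credit = €33,750 − €33,574 = €176. Small Business Credit: €916,150 is at or above €330,500, so the credit is €0. total €176 + €0 = €176
Difference: |€0 − €176| = €176.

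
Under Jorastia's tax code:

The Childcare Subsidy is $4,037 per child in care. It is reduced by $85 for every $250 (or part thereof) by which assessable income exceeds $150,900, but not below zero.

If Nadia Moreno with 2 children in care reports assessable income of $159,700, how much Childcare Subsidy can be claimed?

$5,014

Childcare Subsidy: base = 2 × $4,037 = $8,074. income exceeds $150,900 by $8,800, which is 36 full-or-partial $250 increments; reduction = 36 × $85 = $3,060, leaving $5,014.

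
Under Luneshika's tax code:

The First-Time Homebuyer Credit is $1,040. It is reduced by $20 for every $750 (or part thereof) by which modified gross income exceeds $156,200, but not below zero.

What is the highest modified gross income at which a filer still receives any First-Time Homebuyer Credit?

After 51 increments the reduction is 51 × $20 = $1,020, leaving $20; one more increment wipes it out. Increment 51 ends at excess 51 × $750 = $38,250, so the highest qualifying income is $156,200 + $38,250 = $194,450.

$194,450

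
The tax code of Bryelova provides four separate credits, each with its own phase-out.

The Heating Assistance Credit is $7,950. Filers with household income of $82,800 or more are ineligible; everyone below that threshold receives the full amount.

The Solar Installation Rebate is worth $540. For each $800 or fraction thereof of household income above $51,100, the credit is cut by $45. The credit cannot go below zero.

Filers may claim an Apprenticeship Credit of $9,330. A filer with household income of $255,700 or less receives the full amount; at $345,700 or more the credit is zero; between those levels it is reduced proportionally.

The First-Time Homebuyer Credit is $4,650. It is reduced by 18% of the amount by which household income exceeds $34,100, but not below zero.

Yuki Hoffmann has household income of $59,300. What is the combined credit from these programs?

$17,439

Heating Assistance Credit: $59,300 is below the $82,800 cutoff, so the full $7,950 applies.
Solar Installation Rebate: income exceeds $51,100 by $8,200, which is 11 full-or-partial $800 increments; reduction = 11 × $45 = $495, leaving $45.
Apprenticeship Credit: $59,300 is at or below the $255,700 threshold, so the full $9,330 applies.
First-Time Homebuyer Credit: 18% of the $25,200 excess over $34,100 is $4,536; credit = $4,650 − $4,536 = $114.
Total: $7,950 + $45 + $9,330 + $114 = $17,439.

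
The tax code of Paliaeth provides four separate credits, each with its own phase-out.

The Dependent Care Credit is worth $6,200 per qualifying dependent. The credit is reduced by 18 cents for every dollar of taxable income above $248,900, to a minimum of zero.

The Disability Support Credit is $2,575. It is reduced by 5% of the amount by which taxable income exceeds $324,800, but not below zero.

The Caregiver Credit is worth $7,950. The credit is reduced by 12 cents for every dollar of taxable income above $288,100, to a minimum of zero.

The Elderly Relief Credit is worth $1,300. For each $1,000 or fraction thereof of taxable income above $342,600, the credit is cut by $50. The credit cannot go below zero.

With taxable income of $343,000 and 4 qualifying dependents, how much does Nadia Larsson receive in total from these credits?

$12,139

Dependent Care Credit: base = 4 × $6,200 = $24,800. 18% of the $94,100 excess over $248,900 is $16,938; credit = $24,800 − $16,938 = $7,862.
Disability Support Credit: 5% of the $18,200 excess over $324,800 is $910; credit = $2,575 − $910 = $1,665.
Caregiver Credit: 12% of the $54,900 excess over $288,100 is $6,588; credit = $7,950 − $6,588 = $1,362.
Elderly Relief Credit: income exceeds $342,600 by $400, which is 1 full-or-partial $1,000 increment; reduction = 1 × $50 = $50, leaving $1,250.
Total: $7,862 + $1,665 + $1,362 + $1,250 = $12,139.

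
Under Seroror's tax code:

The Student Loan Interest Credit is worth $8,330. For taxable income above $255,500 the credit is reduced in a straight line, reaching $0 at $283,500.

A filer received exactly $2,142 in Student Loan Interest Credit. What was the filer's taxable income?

$276,300

$2,142 is 2,142/8,330 of the full $8,330, so 6,188/8,330 of the $28,000 range has been used: income = $255,500 + $28,000 × 6,188/8,330 = $276,300.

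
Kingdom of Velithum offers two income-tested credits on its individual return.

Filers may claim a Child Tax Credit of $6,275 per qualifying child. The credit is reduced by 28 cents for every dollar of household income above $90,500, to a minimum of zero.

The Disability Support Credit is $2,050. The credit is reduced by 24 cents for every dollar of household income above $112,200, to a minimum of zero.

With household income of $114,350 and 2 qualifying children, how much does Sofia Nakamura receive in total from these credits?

Child Tax Credit: base = 2 × $6,275 = $12,550. 28% of the $23,850 excess over $90,500 is $6,678; credit = $12,550 − $6,678 = $5,872.
Disability Support Credit: 24% of the $2,150 excess over $112,200 is $516; credit = $2,050 − $516 = $1,534.
Total: $5,872 + $1,534 = $7,406.

$7,406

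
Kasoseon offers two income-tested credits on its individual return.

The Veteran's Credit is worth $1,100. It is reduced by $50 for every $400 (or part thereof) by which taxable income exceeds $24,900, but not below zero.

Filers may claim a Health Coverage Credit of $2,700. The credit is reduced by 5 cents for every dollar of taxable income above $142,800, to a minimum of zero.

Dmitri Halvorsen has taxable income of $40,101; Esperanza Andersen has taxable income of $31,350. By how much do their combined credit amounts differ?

Dmitri ($40,101): Veteran's Credit: income exceeds $24,900 by $15,201 → 39 increments × $50 = $1,950 ≥ base, so the credit is $0. Health Coverage Credit: $40,101 is at or below the $142,800 threshold, so the full $2,700 applies. total $0 + $2,700 = $2,700
Esperanza ($31,350): Veteran's Credit: income exceeds $24,900 by $6,450, which is 17 full-or-partial $400 increments; reduction = 17 × $50 = $850, leaving $250. Health Coverage Credit: $31,350 is at or below the $142,800 threshold, so the full $2,700 applies. total $250 + $2,700 = $2,950
Difference: |$2,700 − $2,950| = $250.

$250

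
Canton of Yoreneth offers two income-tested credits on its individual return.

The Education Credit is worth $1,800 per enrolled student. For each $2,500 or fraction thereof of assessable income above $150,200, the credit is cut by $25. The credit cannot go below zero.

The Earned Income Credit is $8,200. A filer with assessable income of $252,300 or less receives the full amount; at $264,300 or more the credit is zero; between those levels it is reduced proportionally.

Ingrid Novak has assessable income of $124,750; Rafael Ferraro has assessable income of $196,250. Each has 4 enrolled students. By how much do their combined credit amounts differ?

$475

Ingrid ($124,750): Education Credit: base = 4 × $1,800 = $7,200. $124,750 is at or below the $150,200 threshold, so the full $7,200 applies. Earned Income Credit: $124,750 is at or below the $252,300 threshold, so the full $8,200 applies. total $7,200 + $8,200 = $15,400
Rafael ($196,250): Education Credit: base = 4 × $1,800 = $7,200. income exceeds $150,200 by $46,050, which is 19 full-or-partial $2,500 increments; reduction = 19 × $25 = $475, leaving $6,725. Earned Income Credit: $196,250 is at or below the $252,300 threshold, so the full $8,200 applies. total $6,725 + $8,200 = $14,925
Difference: |$15,400 − $14,925| = $475.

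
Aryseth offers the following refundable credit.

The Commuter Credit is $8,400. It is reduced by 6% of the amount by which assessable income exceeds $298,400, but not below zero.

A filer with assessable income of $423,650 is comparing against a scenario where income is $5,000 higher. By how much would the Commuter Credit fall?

$300

At $423,650 — 6% of the $125,250 excess over $298,400 is $7,515; credit = $8,400 − $7,515 = $885.
At $428,650 — 6% of the $130,250 excess over $298,400 is $7,815; credit = $8,400 − $7,815 = $585.
Lost: $885 − $585 = $300.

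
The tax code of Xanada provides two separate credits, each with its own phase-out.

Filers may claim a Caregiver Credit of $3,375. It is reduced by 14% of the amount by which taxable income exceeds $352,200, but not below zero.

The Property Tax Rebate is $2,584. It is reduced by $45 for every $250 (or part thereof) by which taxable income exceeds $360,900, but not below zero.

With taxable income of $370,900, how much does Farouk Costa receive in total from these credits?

$1,541

Caregiver Credit: 14% of the $18,700 excess over $352,200 is $2,618; credit = $3,375 − $2,618 = $757.
Property Tax Rebate: income exceeds $360,900 by $10,000, which is 40 full-or-partial $250 increments; reduction = 40 × $45 = $1,800, leaving $784.
Total: $757 + $784 = $1,541.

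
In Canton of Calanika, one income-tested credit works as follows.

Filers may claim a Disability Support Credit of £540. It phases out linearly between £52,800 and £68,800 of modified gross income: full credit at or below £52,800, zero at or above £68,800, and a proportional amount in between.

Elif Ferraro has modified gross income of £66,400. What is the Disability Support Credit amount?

Disability Support Credit: £66,400 is £13,600 into a £16,000 phase-out range, leaving 2,400/16,000 of the credit: £540 × 2,400/16,000 = £81.

£81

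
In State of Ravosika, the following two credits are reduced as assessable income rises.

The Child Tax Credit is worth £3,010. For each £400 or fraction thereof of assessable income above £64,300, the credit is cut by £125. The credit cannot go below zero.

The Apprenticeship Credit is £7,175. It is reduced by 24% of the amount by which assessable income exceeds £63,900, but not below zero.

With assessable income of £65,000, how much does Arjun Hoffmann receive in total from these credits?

Child Tax Credit: income exceeds £64,300 by £700, which is 2 full-or-partial £400 increments; reduction = 2 × £125 = £250, leaving £2,760.
Apprenticeship Credit: 24% of the £1,100 excess over £63,900 is £264; credit = £7,175 − £264 = £6,911.
Total: £2,760 + £6,911 = £9,671.

£9,671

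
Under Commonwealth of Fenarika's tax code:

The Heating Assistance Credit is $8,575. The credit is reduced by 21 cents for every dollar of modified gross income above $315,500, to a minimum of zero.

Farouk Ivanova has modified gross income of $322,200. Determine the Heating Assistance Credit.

Heating Assistance Credit: 21% of the $6,700 excess over $315,500 is $1,407; credit = $8,575 − $1,407 = $7,168.

$7,168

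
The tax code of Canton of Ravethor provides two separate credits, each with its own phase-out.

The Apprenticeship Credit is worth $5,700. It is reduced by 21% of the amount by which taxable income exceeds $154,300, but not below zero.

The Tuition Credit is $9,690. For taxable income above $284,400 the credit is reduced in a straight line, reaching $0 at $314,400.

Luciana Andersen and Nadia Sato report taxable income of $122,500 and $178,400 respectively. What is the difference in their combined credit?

$5,061

Luciana ($122,500): Apprenticeship Credit: $122,500 is at or below the $154,300 threshold, so the full $5,700 applies. Tuition Credit: $122,500 is at or below the $284,400 threshold, so the full $9,690 applies. total $5,700 + $9,690 = $15,390
Nadia ($178,400): Apprenticeship Credit: 21% of the $24,100 excess over $154,300 is $5,061; credit = $5,700 − $5,061 = $639. Tuition Credit: $178,400 is at or below the $284,400 threshold, so the full $9,690 applies. total $639 + $9,690 = $10,329
Difference: |$15,390 − $10,329| = $5,061.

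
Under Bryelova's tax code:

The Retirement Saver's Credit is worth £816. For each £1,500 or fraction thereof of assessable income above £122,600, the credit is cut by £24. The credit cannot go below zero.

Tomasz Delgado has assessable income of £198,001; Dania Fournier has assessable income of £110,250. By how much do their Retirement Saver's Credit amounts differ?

Tomasz (£198,001): Retirement Saver's Credit: income exceeds £122,600 by £75,401 → 51 increments × £24 = £1,224 ≥ base, so the credit is £0.
Dania (£110,250): Retirement Saver's Credit: £110,250 is at or below the £122,600 threshold, so the full £816 applies.
Difference: |£0 − £816| = £816.

£816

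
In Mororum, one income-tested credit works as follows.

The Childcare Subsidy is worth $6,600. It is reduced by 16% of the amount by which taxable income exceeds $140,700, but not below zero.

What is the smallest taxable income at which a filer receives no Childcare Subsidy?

$181,950

The credit falls by 16% of each dollar above $140,700, so it reaches zero when the excess is $6,600 / 16% = $41,250: income = $140,700 + $41,250 = $181,950.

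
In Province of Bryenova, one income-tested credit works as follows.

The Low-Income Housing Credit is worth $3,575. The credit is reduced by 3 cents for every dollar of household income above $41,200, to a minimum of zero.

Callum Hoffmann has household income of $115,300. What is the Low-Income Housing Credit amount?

$1,352

Low-Income Housing Credit: 3% of the $74,100 excess over $41,200 is $2,223; credit = $3,575 − $2,223 = $1,352.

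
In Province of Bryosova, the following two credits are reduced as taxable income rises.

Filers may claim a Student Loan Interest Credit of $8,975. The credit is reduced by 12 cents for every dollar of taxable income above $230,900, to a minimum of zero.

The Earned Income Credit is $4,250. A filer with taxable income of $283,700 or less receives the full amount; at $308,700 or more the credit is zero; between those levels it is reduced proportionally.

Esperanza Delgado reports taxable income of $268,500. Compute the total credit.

Student Loan Interest Credit: 12% of the $37,600 excess over $230,900 is $4,512; credit = $8,975 − $4,512 = $4,463.
Earned Income Credit: $268,500 is at or below the $283,700 threshold, so the full $4,250 applies.
Total: $4,463 + $4,250 = $8,713.

$8,713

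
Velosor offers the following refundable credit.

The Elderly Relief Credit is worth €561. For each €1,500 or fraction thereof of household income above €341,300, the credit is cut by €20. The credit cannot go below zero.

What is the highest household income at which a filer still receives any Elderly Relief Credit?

After 28 increments the reduction is 28 × €20 = €560, leaving €1; one more increment wipes it out. Increment 28 ends at excess 28 × €1,500 = €42,000, so the highest qualifying income is €341,300 + €42,000 = €383,300.

€383,300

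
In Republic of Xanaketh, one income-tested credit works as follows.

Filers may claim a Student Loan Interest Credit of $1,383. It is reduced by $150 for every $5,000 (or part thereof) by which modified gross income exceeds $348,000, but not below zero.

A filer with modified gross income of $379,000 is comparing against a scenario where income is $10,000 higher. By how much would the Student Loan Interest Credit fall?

$300

At $379,000 — income exceeds $348,000 by $31,000, which is 7 full-or-partial $5,000 increments; reduction = 7 × $150 = $1,050, leaving $333.
At $389,000 — income exceeds $348,000 by $41,000, which is 9 full-or-partial $5,000 increments; reduction = 9 × $150 = $1,350, leaving $33.
Lost: $333 − $33 = $300.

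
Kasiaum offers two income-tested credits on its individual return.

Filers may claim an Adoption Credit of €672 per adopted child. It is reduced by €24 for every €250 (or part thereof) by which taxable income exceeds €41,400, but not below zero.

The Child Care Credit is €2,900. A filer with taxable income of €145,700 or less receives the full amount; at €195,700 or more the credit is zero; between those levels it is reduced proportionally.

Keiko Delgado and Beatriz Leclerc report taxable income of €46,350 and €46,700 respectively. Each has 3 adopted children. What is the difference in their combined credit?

€48

Keiko (€46,350): Adoption Credit: base = 3 × €672 = €2,016. income exceeds €41,400 by €4,950, which is 20 full-or-partial €250 increments; reduction = 20 × €24 = €480, leaving €1,536. Child Care Credit: €46,350 is at or below the €145,700 threshold, so the full €2,900 applies. total €1,536 + €2,900 = €4,436
Beatriz (€46,700): Adoption Credit: base = 3 × €672 = €2,016. income exceeds €41,400 by €5,300, which is 22 full-or-partial €250 increments; reduction = 22 × €24 = €528, leaving €1,488. Child Care Credit: €46,700 is at or below the €145,700 threshold, so the full €2,900 applies. total €1,488 + €2,900 = €4,388
Difference: |€4,436 − €4,388| = €48.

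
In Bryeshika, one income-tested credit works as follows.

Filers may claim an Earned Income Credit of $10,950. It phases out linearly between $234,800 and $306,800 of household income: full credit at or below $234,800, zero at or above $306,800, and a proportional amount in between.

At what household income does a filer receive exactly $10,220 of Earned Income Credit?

$239,600

$10,220 is 10,220/10,950 of the full $10,950, so 730/10,950 of the $72,000 range has been used: income = $234,800 + $72,000 × 730/10,950 = $239,600.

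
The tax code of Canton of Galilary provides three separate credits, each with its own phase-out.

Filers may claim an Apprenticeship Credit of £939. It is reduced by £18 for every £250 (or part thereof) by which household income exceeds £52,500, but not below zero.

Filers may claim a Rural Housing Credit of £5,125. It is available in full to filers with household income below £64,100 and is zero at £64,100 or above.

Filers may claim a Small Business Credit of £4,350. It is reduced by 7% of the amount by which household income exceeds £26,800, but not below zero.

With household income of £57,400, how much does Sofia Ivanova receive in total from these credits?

Apprenticeship Credit: income exceeds £52,500 by £4,900, which is 20 full-or-partial £250 increments; reduction = 20 × £18 = £360, leaving £579.
Rural Housing Credit: £57,400 is below the £64,100 cutoff, so the full £5,125 applies.
Small Business Credit: 7% of the £30,600 excess over £26,800 is £2,142; credit = £4,350 − £2,142 = £2,208.
Total: £579 + £5,125 + £2,208 = £7,912.

£7,912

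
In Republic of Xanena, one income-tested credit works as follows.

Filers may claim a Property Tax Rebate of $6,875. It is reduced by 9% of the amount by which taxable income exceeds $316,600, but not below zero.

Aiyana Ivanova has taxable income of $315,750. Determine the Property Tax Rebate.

$6,875

Property Tax Rebate: $315,750 is at or below the $316,600 threshold, so the full $6,875 applies.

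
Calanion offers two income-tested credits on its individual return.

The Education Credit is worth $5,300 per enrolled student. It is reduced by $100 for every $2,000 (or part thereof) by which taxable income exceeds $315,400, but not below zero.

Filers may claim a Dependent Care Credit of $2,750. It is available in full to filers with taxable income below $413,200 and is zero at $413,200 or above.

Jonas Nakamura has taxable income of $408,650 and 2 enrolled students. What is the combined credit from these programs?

Education Credit: base = 2 × $5,300 = $10,600. income exceeds $315,400 by $93,250, which is 47 full-or-partial $2,000 increments; reduction = 47 × $100 = $4,700, leaving $5,900.
Dependent Care Credit: $408,650 is below the $413,200 cutoff, so the full $2,750 applies.
Total: $5,900 + $2,750 = $8,650.

$8,650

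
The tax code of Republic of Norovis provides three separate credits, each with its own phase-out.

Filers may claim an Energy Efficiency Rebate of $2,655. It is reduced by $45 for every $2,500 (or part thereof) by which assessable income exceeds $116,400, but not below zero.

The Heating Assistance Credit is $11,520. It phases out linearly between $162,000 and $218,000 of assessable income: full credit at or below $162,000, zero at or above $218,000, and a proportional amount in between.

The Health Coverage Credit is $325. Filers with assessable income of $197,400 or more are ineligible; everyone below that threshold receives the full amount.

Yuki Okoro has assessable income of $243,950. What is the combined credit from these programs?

$315

Energy Efficiency Rebate: income exceeds $116,400 by $127,550, which is 52 full-or-partial $2,500 increments; reduction = 52 × $45 = $2,340, leaving $315.
Heating Assistance Credit: $243,950 is at or above $218,000, so the credit is $0.
Health Coverage Credit: $243,950 meets or exceeds the $197,400 cutoff, so the credit is $0.
Total: $315 + $0 + $0 = $315.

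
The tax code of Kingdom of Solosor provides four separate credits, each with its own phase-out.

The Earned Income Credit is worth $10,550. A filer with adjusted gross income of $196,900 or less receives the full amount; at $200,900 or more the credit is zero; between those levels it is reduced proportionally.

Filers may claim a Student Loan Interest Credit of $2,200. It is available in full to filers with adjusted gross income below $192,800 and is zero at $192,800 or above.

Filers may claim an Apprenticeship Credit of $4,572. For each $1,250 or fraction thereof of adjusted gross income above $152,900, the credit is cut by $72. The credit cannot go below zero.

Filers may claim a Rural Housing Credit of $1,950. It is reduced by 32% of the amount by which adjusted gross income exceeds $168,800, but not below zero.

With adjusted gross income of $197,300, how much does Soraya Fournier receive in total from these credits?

Earned Income Credit: $197,300 is $400 into a $4,000 phase-out range, leaving 3,600/4,000 of the credit: $10,550 × 3,600/4,000 = $9,495.
Student Loan Interest Credit: $197,300 meets or exceeds the $192,800 cutoff, so the credit is $0.
Apprenticeship Credit: income exceeds $152,900 by $44,400, which is 36 full-or-partial $1,250 increments; reduction = 36 × $72 = $2,592, leaving $1,980.
Rural Housing Credit: 32% of the $28,500 excess over $168,800 is $9,120 ≥ base, so the credit is $0.
Total: $9,495 + $0 + $1,980 + $0 = $11,475.

$11,475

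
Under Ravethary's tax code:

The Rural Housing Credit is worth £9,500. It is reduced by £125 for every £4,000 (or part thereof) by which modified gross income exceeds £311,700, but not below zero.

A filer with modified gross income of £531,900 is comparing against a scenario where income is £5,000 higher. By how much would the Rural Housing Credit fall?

£125

At £531,900 — income exceeds £311,700 by £220,200, which is 56 full-or-partial £4,000 increments; reduction = 56 × £125 = £7,000, leaving £2,500.
At £536,900 — income exceeds £311,700 by £225,200, which is 57 full-or-partial £4,000 increments; reduction = 57 × £125 = £7,125, leaving £2,375.
Lost: £2,500 − £2,375 = £125.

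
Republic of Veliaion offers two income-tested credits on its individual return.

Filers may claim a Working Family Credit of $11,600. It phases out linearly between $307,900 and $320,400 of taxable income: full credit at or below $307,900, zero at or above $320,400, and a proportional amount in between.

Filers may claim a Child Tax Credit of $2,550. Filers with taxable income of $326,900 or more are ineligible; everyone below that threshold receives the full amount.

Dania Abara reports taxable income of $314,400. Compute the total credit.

Working Family Credit: $314,400 is $6,500 into a $12,500 phase-out range, leaving 6,000/12,500 of the credit: $11,600 × 6,000/12,500 = $5,568.
Child Tax Credit: $314,400 is below the $326,900 cutoff, so the full $2,550 applies.
Total: $5,568 + $2,550 = $8,118.

$8,118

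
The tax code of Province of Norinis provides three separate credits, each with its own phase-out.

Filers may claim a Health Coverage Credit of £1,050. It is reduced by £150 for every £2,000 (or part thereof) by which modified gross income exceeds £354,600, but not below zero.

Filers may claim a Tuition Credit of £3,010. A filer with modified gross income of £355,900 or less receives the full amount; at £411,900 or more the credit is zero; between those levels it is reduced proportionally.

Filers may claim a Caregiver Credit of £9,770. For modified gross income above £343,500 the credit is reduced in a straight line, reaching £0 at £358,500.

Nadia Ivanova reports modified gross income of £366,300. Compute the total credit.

Health Coverage Credit: income exceeds £354,600 by £11,700, which is 6 full-or-partial £2,000 increments; reduction = 6 × £150 = £900, leaving £150.
Tuition Credit: £366,300 is £10,400 into a £56,000 phase-out range, leaving 45,600/56,000 of the credit: £3,010 × 45,600/56,000 = £2,451.
Caregiver Credit: £366,300 is at or above £358,500, so the credit is £0.
Total: £150 + £2,451 + £0 = £2,601.

£2,601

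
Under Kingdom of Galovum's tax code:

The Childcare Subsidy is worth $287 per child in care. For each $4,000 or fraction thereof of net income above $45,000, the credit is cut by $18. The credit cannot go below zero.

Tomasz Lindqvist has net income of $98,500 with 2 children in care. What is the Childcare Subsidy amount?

$322

Childcare Subsidy: base = 2 × $287 = $574. income exceeds $45,000 by $53,500, which is 14 full-or-partial $4,000 increments; reduction = 14 × $18 = $252, leaving $322.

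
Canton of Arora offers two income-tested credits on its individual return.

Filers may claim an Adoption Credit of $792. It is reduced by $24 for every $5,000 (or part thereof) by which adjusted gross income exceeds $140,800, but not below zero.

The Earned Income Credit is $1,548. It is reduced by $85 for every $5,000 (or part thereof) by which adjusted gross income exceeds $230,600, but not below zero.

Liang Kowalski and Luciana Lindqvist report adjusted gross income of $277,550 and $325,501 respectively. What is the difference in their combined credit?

$818

Liang ($277,550): Adoption Credit: income exceeds $140,800 by $136,750, which is 28 full-or-partial $5,000 increments; reduction = 28 × $24 = $672, leaving $120. Earned Income Credit: income exceeds $230,600 by $46,950, which is 10 full-or-partial $5,000 increments; reduction = 10 × $85 = $850, leaving $698. total $120 + $698 = $818
Luciana ($325,501): Adoption Credit: income exceeds $140,800 by $184,701 → 37 increments × $24 = $888 ≥ base, so the credit is $0. Earned Income Credit: income exceeds $230,600 by $94,901 → 19 increments × $85 = $1,615 ≥ base, so the credit is $0. total $0 + $0 = $0
Difference: |$818 − $0| = $818.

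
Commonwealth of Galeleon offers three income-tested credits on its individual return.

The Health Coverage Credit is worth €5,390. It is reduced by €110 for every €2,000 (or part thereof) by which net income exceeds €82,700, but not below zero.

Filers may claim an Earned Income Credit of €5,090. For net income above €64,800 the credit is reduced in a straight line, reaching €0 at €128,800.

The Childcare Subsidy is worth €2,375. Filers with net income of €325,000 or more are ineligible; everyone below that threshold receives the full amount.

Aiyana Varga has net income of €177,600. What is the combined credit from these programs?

€2,485

Health Coverage Credit: income exceeds €82,700 by €94,900, which is 48 full-or-partial €2,000 increments; reduction = 48 × €110 = €5,280, leaving €110.
Earned Income Credit: €177,600 is at or above €128,800, so the credit is €0.
Childcare Subsidy: €177,600 is below the €325,000 cutoff, so the full €2,375 applies.
Total: €110 + €0 + €2,375 = €2,485.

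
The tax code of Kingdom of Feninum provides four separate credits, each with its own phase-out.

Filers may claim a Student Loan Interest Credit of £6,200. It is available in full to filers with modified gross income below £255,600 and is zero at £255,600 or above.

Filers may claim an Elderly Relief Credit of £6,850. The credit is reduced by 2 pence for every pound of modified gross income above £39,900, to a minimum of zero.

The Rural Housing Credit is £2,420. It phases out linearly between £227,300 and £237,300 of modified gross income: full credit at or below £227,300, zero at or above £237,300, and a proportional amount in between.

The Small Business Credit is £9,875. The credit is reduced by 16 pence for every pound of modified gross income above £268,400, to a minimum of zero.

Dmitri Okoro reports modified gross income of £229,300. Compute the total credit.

£21,073

Student Loan Interest Credit: £229,300 is below the £255,600 cutoff, so the full £6,200 applies.
Elderly Relief Credit: 2% of the £189,400 excess over £39,900 is £3,788; credit = £6,850 − £3,788 = £3,062.
Rural Housing Credit: £229,300 is £2,000 into a £10,000 phase-out range, leaving 8,000/10,000 of the credit: £2,420 × 8,000/10,000 = £1,936.
Small Business Credit: £229,300 is at or below the £268,400 threshold, so the full £9,875 applies.
Total: £6,200 + £3,062 + £1,936 + £9,875 = £21,073.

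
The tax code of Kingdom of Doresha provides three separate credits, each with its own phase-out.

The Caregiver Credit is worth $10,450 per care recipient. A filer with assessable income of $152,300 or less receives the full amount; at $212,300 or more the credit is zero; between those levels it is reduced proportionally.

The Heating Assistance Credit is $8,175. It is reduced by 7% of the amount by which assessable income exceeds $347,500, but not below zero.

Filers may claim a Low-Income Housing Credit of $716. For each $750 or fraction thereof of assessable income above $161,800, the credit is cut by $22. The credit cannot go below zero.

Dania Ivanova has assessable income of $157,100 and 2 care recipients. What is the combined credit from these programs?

Caregiver Credit: base = 2 × $10,450 = $20,900. $157,100 is $4,800 into a $60,000 phase-out range, leaving 55,200/60,000 of the credit: $20,900 × 55,200/60,000 = $19,228.
Heating Assistance Credit: $157,100 is at or below the $347,500 threshold, so the full $8,175 applies.
Low-Income Housing Credit: $157,100 is at or below the $161,800 threshold, so the full $716 applies.
Total: $19,228 + $8,175 + $716 = $28,119.

$28,119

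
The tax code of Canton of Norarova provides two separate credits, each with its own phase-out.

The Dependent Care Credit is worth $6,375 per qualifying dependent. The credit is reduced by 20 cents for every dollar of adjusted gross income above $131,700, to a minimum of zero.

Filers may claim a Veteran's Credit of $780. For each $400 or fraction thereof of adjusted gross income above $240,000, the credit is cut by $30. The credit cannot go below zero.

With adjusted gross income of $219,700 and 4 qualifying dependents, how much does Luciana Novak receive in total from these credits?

Dependent Care Credit: base = 4 × $6,375 = $25,500. 20% of the $88,000 excess over $131,700 is $17,600; credit = $25,500 − $17,600 = $7,900.
Veteran's Credit: $219,700 is at or below the $240,000 threshold, so the full $780 applies.
Total: $7,900 + $780 = $8,680.

$8,680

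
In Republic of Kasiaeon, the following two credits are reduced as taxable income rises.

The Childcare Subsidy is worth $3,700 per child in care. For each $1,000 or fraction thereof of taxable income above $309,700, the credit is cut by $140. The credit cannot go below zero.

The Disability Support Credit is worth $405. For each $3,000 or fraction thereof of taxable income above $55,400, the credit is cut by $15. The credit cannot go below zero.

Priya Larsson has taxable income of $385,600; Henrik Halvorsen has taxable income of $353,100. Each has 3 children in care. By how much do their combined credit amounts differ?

Priya ($385,600): Childcare Subsidy: base = 3 × $3,700 = $11,100. income exceeds $309,700 by $75,900, which is 76 full-or-partial $1,000 increments; reduction = 76 × $140 = $10,640, leaving $460. Disability Support Credit: income exceeds $55,400 by $330,200 → 111 increments × $15 = $1,665 ≥ base, so the credit is $0. total $460 + $0 = $460
Henrik ($353,100): Childcare Subsidy: base = 3 × $3,700 = $11,100. income exceeds $309,700 by $43,400, which is 44 full-or-partial $1,000 increments; reduction = 44 × $140 = $6,160, leaving $4,940. Disability Support Credit: income exceeds $55,400 by $297,700 → 100 increments × $15 = $1,500 ≥ base, so the credit is $0. total $4,940 + $0 = $4,940
Difference: |$460 − $4,940| = $4,480.

$4,480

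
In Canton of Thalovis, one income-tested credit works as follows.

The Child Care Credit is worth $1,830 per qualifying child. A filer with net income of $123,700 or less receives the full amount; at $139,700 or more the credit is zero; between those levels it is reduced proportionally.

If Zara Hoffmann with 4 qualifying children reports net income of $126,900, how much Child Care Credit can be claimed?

$5,856

Child Care Credit: base = 4 × $1,830 = $7,320. $126,900 is $3,200 into a $16,000 phase-out range, leaving 12,800/16,000 of the credit: $7,320 × 12,800/16,000 = $5,856.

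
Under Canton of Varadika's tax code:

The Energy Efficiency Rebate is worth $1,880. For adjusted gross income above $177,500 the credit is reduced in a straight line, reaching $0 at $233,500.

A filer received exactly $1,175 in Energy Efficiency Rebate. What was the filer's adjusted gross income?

$1,175 is 1,175/1,880 of the full $1,880, so 705/1,880 of the $56,000 range has been used: income = $177,500 + $56,000 × 705/1,880 = $198,500.

$198,500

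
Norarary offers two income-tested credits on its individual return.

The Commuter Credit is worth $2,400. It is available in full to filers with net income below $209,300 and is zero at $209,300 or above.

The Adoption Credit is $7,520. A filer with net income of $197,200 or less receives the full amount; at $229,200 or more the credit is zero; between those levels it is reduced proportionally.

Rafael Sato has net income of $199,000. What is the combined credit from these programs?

Commuter Credit: $199,000 is below the $209,300 cutoff, so the full $2,400 applies.
Adoption Credit: $199,000 is $1,800 into a $32,000 phase-out range, leaving 30,200/32,000 of the credit: $7,520 × 30,200/32,000 = $7,097.
Total: $2,400 + $7,097 = $9,497.

$9,497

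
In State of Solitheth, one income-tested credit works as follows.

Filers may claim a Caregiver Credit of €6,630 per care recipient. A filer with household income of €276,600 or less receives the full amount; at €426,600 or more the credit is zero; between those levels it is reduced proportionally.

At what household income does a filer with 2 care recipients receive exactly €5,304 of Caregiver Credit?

Full credit = 2 × €6,630 = €13,260.
€5,304 is 5,304/13,260 of the full €13,260, so 7,956/13,260 of the €150,000 range has been used: income = €276,600 + €150,000 × 7,956/13,260 = €366,600.

€366,600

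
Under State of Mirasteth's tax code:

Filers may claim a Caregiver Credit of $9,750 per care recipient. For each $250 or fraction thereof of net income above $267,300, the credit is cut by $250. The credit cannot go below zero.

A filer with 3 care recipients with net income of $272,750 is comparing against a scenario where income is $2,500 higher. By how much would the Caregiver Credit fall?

At $272,750 — base = 3 × $9,750 = $29,250. income exceeds $267,300 by $5,450, which is 22 full-or-partial $250 increments; reduction = 22 × $250 = $5,500, leaving $23,750.
At $275,250 — base = 3 × $9,750 = $29,250. income exceeds $267,300 by $7,950, which is 32 full-or-partial $250 increments; reduction = 32 × $250 = $8,000, leaving $21,250.
Lost: $23,750 − $21,250 = $2,500.

$2,500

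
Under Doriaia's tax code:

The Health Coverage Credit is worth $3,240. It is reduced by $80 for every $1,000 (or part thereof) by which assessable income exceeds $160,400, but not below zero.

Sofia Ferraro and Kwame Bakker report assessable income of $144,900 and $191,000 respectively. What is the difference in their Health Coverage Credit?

Sofia ($144,900): Health Coverage Credit: $144,900 is at or below the $160,400 threshold, so the full $3,240 applies.
Kwame ($191,000): Health Coverage Credit: income exceeds $160,400 by $30,600, which is 31 full-or-partial $1,000 increments; reduction = 31 × $80 = $2,480, leaving $760.
Difference: |$3,240 − $760| = $2,480.

$2,480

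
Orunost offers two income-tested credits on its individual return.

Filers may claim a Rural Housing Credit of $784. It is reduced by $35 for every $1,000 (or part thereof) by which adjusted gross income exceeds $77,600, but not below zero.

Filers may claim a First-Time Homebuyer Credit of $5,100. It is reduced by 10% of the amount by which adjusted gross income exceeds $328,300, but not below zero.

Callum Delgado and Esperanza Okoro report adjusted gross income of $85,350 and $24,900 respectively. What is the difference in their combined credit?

$280

Callum ($85,350): Rural Housing Credit: income exceeds $77,600 by $7,750, which is 8 full-or-partial $1,000 increments; reduction = 8 × $35 = $280, leaving $504. First-Time Homebuyer Credit: $85,350 is at or below the $328,300 threshold, so the full $5,100 applies. total $504 + $5,100 = $5,604
Esperanza ($24,900): Rural Housing Credit: $24,900 is at or below the $77,600 threshold, so the full $784 applies. First-Time Homebuyer Credit: $24,900 is at or below the $328,300 threshold, so the full $5,100 applies. total $784 + $5,100 = $5,884
Difference: |$5,604 − $5,884| = $280.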